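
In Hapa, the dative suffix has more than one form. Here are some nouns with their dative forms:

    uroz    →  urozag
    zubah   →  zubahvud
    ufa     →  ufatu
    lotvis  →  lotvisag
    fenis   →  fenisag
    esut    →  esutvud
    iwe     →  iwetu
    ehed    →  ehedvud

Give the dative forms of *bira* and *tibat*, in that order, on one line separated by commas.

biratu, tibatvud

The suffix is conditioned by the final sound: -ag when the stem ends in a sibilant (*uroz*, *lotvis*, *fenis*); -vud when the stem ends in a non-sibilant consonant (*zubah*, *esut*, *ehed*); -tu when the stem ends in a vowel (*ufa*, *iwe*).
The final sound of *bira* is /a/, which is a vowel, so the suffix is -tu, giving *biratu*.
The final sound of *tibat* is /t/, which is a non-sibilant consonant, so the suffix is -vud, giving *tibatvud*.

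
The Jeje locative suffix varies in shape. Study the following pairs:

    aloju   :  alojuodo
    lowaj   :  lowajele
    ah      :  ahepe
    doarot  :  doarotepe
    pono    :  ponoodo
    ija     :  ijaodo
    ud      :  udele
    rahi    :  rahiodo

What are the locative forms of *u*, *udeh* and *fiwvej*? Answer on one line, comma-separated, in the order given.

The pattern is voicing of the final sound: -epe when the stem ends in a voiceless consonant (*ah*, *doarot*); -ele when the stem ends in a voiced consonant (*lowaj*, *ud*); -odo when the stem ends in a vowel (*aloju*, *pono*, *ija*, *rahi*).
The final sound of *u* is /u/, which is a vowel, so the suffix is -odo, giving *uodo*.
The final sound of *udeh* is /h/, which is a voiceless consonant, so the suffix is -epe, giving *udehepe*.
Since the final sound of *fiwvej* is /j/ (a voiced consonant), it takes -ele, giving *fiwvejele*.

uodo, udehepe, fiwvejele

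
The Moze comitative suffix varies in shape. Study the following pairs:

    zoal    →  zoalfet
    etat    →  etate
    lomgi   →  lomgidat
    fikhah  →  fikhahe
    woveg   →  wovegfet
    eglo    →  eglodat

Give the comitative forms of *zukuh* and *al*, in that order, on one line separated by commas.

zukuhe, alfet

The pattern is voicing of the final sound: -e when the stem ends in a voiceless consonant (*etat*, *fikhah*); -fet when the stem ends in a voiced consonant (*zoal*, *woveg*); -dat when the stem ends in a vowel (*lomgi*, *eglo*).
*zukuh* — final sound /h/ (a voiceless consonant) → -e → *zukuhe*.
Since the final sound of *al* is /l/ (a voiced consonant), it takes -fet, giving *alfet*.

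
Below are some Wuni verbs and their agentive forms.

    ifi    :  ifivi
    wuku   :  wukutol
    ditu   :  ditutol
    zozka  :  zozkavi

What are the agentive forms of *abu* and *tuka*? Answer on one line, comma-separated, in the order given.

The suffix is conditioned by the last vowel: -tol when the last vowel of the stem is a rounded vowel (*wuku*, *ditu*); -vi when the last vowel of the stem is an unrounded vowel (*ifi*, *zozka*).
*abu*: last vowel = /u/, a rounded vowel → -tol → *abutol*.
*tuka*: last vowel = /a/, an unrounded vowel → -vi → *tukavi*.

abutol, tukavi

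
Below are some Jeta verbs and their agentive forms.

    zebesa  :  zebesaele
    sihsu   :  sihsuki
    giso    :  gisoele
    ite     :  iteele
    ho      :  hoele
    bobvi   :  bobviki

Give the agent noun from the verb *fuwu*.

fuwuki

The pattern is height harmony: -ki when the last vowel of the stem is a high vowel (*sihsu*, *bobvi*); -ele when the last vowel of the stem is a non-high vowel (*zebesa*, *giso*, *ite*, *ho*).
The last vowel of *fuwu* is /u/, which is a high vowel, so the suffix is -ki, giving *fuwuki*.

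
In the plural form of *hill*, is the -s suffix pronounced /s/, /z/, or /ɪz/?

The stem *hill* ends in a voiced non-sibilant sound.
The plural suffix surfaces as /ɪz/ after sibilants, /s/ after other voiceless consonants, and /z/ after other voiced sounds.
So the plural -s on *hill* is pronounced /z/.

/z/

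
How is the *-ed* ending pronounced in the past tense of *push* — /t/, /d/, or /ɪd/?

The stem *push* ends in a voiceless consonant other than /t/.
The -ed suffix is realized as /ɪd/ after /t, d/; as /t/ after other voiceless consonants; and as /d/ after other voiced sounds.
So -ed on *push* is pronounced /t/.

/t/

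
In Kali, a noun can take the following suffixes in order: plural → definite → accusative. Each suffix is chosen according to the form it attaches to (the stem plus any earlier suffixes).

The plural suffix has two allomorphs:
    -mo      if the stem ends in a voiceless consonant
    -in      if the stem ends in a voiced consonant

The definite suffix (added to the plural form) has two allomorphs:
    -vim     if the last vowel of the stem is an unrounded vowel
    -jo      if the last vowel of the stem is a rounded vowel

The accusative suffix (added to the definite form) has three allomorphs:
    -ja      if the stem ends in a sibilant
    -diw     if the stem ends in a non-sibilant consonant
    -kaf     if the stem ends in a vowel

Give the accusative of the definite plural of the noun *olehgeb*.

olehgebinvimdiw

Since the final consonant of *olehgeb* is /b/ (voiced), it takes -in, giving *olehgebin*.
The plural form *olehgebin* — last vowel /i/ (an unrounded vowel) → -vim → *olehgebinvim*.
The definite form *olehgebinvim* — final sound /m/ (a non-sibilant consonant) → -diw → *olehgebinvimdiw*.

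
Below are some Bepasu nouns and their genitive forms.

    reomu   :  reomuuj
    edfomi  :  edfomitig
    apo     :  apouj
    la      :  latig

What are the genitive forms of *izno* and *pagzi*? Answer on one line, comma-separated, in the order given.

iznouj, pagzitig

Looking at the last vowel of each stem: -uj when the last vowel of the stem is a rounded vowel (*reomu*, *apo*); -tig when the last vowel of the stem is an unrounded vowel (*edfomi*, *la*).
Since the last vowel of *izno* is /o/ (a rounded vowel), it takes -uj, giving *iznouj*.
*pagzi* — last vowel /i/ (an unrounded vowel) → -tig → *pagzitig*.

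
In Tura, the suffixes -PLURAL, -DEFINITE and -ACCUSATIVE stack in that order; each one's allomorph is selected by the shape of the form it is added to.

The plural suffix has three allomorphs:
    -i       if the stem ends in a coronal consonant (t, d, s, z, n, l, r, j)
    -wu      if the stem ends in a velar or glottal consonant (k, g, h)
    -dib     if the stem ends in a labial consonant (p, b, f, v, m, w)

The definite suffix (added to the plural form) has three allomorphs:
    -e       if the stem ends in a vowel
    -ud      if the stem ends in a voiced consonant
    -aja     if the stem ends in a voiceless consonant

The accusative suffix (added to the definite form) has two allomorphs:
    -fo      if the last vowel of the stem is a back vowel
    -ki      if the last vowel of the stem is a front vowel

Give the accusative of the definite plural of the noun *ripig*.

*ripig*: final consonant = /g/, velar/glottal → -wu → *ripigwu*.
The final sound of the plural form *ripigwu* is /u/, which is a vowel, so the definite suffix is -e, giving *ripigwue*.
The last vowel of the definite form *ripigwue* is /e/, which is a front vowel, so the accusative suffix is -ki, giving *ripigwueki*.

ripigwueki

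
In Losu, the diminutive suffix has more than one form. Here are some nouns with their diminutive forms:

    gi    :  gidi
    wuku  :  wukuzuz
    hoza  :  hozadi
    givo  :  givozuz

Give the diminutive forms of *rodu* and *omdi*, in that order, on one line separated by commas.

roduzuz, omdidi

The pattern is rounding harmony: -zuz when the last vowel of the stem is a rounded vowel (*wuku*, *givo*); -di when the last vowel of the stem is an unrounded vowel (*gi*, *hoza*).
*rodu*: last vowel = /u/, a rounded vowel → -zuz → *roduzuz*.
Since the last vowel of *omdi* is /i/ (an unrounded vowel), it takes -di, giving *omdidi*.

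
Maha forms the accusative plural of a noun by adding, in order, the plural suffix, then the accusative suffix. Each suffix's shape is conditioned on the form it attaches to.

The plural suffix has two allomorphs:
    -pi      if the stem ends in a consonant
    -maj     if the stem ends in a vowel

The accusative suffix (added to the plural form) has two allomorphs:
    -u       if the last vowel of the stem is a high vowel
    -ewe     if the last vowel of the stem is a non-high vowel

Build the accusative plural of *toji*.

tojimajewe

The final sound of *toji* is /i/, which is a vowel, so the plural suffix is -maj, giving *tojimaj*.
The plural form *tojimaj* — last vowel /a/ (a non-high vowel) → -ewe → *tojimajewe*.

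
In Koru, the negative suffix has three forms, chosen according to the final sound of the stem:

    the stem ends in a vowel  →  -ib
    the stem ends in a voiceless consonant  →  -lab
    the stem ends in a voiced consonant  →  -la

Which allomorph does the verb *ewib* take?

Since the final sound of *ewib* is /b/ (a voiced consonant), it takes -la.

-la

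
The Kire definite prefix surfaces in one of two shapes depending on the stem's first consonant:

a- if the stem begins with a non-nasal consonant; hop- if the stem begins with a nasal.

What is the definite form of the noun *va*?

*va* — first consonant /v/ (non-nasal) → a- → *ava*.

ava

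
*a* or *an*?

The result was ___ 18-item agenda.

an

The indefinite article is chosen by the initial *sound* of the following word, not its spelling.
The number *18* is spoken "eighteen", beginning with /ˌeɪˈtiːn/ — a vowel sound.
So the article is *an*: The result was an 18-item agenda.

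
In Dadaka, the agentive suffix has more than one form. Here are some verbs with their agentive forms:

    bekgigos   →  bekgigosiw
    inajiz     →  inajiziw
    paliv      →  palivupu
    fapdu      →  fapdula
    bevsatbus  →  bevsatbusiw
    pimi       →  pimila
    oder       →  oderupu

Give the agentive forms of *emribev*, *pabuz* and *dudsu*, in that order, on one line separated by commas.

The suffix is conditioned by the final sound: -iw when the stem ends in a sibilant (*bekgigos*, *inajiz*, *bevsatbus*); -upu when the stem ends in a non-sibilant consonant (*paliv*, *oder*); -la when the stem ends in a vowel (*fapdu*, *pimi*).
*emribev*: final sound = /v/, a non-sibilant consonant → -upu → *emribevupu*.
Since the final sound of *pabuz* is /z/ (a sibilant), it takes -iw, giving *pabuziw*.
*dudsu*: final sound = /u/, a vowel → -la → *dudsula*.

emribevupu, pabuziw, dudsula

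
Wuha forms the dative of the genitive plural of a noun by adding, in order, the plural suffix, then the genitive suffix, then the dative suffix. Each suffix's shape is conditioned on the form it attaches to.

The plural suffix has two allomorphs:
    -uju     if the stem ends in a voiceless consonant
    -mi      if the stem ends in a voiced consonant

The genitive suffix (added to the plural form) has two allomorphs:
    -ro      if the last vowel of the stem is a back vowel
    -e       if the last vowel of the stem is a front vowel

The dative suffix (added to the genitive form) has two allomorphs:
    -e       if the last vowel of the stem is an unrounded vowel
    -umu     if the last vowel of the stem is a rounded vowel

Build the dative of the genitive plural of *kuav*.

kuavmiee

The final consonant of *kuav* is /v/, which is voiced, so the plural suffix is -mi, giving *kuavmi*.
The last vowel of the plural form *kuavmi* is /i/, which is a front vowel, so the genitive suffix is -e, giving *kuavmie*.
The last vowel of the genitive form *kuavmie* is /e/, which is an unrounded vowel, so the dative suffix is -e, giving *kuavmiee*.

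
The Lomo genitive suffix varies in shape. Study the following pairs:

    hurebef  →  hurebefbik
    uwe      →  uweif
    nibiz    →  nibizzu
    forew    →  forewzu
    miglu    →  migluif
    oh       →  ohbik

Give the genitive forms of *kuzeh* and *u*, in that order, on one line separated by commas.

The pattern is voicing of the final sound: -bik when the stem ends in a voiceless consonant (*hurebef*, *oh*); -zu when the stem ends in a voiced consonant (*nibiz*, *forew*); -if when the stem ends in a vowel (*uwe*, *miglu*).
The final sound of *kuzeh* is /h/, which is a voiceless consonant, so the suffix is -bik, giving *kuzehbik*.
The final sound of *u* is /u/, which is a vowel, so the suffix is -if, giving *uif*.

kuzehbik, uif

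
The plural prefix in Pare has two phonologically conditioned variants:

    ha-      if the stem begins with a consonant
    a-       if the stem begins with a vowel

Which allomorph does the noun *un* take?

a-

Since the first sound of *un* is /u/ (a vowel), it takes a-.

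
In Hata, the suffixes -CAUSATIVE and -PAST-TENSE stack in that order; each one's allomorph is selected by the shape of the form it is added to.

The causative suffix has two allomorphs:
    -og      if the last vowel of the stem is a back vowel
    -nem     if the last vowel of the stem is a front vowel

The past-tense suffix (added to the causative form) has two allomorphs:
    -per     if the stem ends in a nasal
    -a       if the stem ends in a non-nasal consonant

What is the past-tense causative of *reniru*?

reniruoga

*reniru*: last vowel = /u/, a back vowel → -og → *reniruog*.
The final consonant of the causative form *reniruog* is /g/, which is non-nasal, so the past-tense suffix is -a, giving *reniruoga*.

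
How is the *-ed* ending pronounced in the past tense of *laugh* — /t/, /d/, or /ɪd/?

The stem *laugh* ends in a voiceless consonant other than /t/.
The -ed suffix is realized as /ɪd/ after /t, d/; as /t/ after other voiceless consonants; and as /d/ after other voiced sounds.
So -ed on *laugh* is pronounced /t/.

/t/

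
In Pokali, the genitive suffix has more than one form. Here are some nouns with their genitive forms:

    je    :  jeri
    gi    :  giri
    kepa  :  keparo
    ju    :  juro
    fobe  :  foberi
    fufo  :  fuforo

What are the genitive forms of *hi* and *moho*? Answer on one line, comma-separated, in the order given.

hiri, mohoro

Looking at the last vowel of each stem: -ri when the last vowel of the stem is a front vowel (*je*, *gi*, *fobe*); -ro when the last vowel of the stem is a back vowel (*kepa*, *ju*, *fufo*).
Since the last vowel of *hi* is /i/ (a front vowel), it takes -ri, giving *hiri*.
Since the last vowel of *moho* is /o/ (a back vowel), it takes -ro, giving *mohoro*.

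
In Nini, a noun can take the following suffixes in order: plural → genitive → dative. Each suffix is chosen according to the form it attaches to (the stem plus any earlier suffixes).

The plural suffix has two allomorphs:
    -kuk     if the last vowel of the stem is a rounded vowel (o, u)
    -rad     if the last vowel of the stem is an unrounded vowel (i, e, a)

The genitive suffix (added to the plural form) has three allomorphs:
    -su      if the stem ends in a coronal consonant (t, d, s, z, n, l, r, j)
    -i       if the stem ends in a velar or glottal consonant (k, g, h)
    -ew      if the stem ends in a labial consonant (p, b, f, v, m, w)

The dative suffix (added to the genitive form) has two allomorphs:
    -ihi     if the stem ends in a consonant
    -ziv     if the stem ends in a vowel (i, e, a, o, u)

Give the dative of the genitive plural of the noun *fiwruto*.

Since the last vowel of *fiwruto* is /o/ (a rounded vowel), it takes -kuk, giving *fiwrutokuk*.
The plural form *fiwrutokuk* — final consonant /k/ (velar/glottal) → -i → *fiwrutokuki*.
The final sound of the genitive form *fiwrutokuki* is /i/, which is a vowel, so the dative suffix is -ziv, giving *fiwrutokukiziv*.

fiwrutokukiziv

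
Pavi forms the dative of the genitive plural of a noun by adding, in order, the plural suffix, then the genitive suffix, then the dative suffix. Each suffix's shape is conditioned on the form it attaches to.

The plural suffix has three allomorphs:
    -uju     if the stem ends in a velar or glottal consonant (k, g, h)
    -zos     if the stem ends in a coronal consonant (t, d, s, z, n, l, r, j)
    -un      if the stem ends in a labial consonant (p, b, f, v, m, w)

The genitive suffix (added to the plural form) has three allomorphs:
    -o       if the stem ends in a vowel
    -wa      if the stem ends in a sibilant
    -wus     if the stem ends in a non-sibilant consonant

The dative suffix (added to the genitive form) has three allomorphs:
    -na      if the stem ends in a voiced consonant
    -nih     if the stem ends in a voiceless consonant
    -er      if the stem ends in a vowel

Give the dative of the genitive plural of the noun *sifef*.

sifefunwusnih

The final consonant of *sifef* is /f/, which is labial, so the plural suffix is -un, giving *sifefun*.
The final sound of the plural form *sifefun* is /n/, which is a non-sibilant consonant, so the genitive suffix is -wus, giving *sifefunwus*.
The genitive form *sifefunwus*: final sound = /s/, a voiceless consonant → -nih → *sifefunwusnih*.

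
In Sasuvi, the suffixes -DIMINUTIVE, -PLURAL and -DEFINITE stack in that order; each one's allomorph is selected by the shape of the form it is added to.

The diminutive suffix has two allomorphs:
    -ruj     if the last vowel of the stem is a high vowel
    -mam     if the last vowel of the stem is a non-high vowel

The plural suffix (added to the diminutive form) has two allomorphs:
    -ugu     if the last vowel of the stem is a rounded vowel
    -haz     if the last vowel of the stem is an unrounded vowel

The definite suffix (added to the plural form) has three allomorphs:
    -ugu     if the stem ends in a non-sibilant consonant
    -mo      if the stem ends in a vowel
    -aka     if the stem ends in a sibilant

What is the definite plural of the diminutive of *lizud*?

lizudrujugumo

*lizud*: last vowel = /u/, a high vowel → -ruj → *lizudruj*.
The diminutive form *lizudruj*: last vowel = /u/, a rounded vowel → -ugu → *lizudrujugu*.
The plural form *lizudrujugu* — final sound /u/ (a vowel) → -mo → *lizudrujugumo*.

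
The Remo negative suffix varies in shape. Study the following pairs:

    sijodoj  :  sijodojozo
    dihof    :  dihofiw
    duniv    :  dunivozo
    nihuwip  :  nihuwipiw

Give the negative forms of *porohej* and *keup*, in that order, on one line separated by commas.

Looking at the final consonant of each stem: -iw when the stem ends in a voiceless consonant (*dihof*, *nihuwip*); -ozo when the stem ends in a voiced consonant (*sijodoj*, *duniv*).
The final consonant of *porohej* is /j/, which is voiced, so the suffix is -ozo, giving *porohejozo*.
*keup* — final consonant /p/ (voiceless) → -iw → *keupiw*.

porohejozo, keupiw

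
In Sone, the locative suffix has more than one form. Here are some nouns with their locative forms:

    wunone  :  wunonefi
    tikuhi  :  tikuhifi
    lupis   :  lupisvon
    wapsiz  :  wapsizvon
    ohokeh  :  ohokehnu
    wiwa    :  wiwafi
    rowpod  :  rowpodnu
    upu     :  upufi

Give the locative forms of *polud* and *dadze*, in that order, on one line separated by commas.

poludnu, dadzefi

The suffix is conditioned by the final sound: -von when the stem ends in a sibilant (*lupis*, *wapsiz*); -nu when the stem ends in a non-sibilant consonant (*ohokeh*, *rowpod*); -fi when the stem ends in a vowel (*wunone*, *tikuhi*, *wiwa*, *upu*).
Since the final sound of *polud* is /d/ (a non-sibilant consonant), it takes -nu, giving *poludnu*.
The final sound of *dadze* is /e/, which is a vowel, so the suffix is -fi, giving *dadzefi*.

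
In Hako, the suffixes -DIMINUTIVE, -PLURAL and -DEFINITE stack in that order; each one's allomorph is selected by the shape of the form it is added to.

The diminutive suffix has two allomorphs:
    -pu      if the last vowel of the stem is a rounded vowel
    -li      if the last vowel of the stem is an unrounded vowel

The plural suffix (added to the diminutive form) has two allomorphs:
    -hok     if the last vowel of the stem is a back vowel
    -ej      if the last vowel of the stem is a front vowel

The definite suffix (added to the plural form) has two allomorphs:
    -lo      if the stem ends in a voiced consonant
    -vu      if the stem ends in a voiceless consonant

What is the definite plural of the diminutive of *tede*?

Since the last vowel of *tede* is /e/ (an unrounded vowel), it takes -li, giving *tedeli*.
The last vowel of the diminutive form *tedeli* is /i/, which is a front vowel, so the plural suffix is -ej, giving *tedeliej*.
The plural form *tedeliej*: final consonant = /j/, voiced → -lo → *tedeliejlo*.

tedeliejlo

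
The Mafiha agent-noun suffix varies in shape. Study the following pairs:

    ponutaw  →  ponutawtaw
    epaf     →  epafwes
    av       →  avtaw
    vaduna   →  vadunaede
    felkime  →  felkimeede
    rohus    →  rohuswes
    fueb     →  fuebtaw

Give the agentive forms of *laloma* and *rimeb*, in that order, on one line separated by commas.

lalomaede, rimebtaw

The pattern is voicing of the final sound: -wes when the stem ends in a voiceless consonant (*epaf*, *rohus*); -taw when the stem ends in a voiced consonant (*ponutaw*, *av*, *fueb*); -ede when the stem ends in a vowel (*vaduna*, *felkime*).
*laloma* — final sound /a/ (a vowel) → -ede → *lalomaede*.
The final sound of *rimeb* is /b/, which is a voiced consonant, so the suffix is -taw, giving *rimebtaw*.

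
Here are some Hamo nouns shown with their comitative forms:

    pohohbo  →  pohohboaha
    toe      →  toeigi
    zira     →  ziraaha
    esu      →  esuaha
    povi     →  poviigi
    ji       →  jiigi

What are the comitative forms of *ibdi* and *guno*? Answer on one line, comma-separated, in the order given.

The suffix is conditioned by the last vowel: -igi when the last vowel of the stem is a front vowel (*toe*, *povi*, *ji*); -aha when the last vowel of the stem is a back vowel (*pohohbo*, *zira*, *esu*).
The last vowel of *ibdi* is /i/, which is a front vowel, so the suffix is -igi, giving *ibdiigi*.
Since the last vowel of *guno* is /o/ (a back vowel), it takes -aha, giving *gunoaha*.

ibdiigi, gunoaha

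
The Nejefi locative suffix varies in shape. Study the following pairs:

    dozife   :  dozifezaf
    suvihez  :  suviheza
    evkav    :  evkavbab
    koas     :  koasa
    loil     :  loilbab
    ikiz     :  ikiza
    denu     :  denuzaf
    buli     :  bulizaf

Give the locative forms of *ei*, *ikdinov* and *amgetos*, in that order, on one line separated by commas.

eizaf, ikdinovbab, amgetosa

The alternation tracks the final sound of the stem — -a when the stem ends in a sibilant (*suvihez*, *koas*, *ikiz*); -bab when the stem ends in a non-sibilant consonant (*evkav*, *loil*); -zaf when the stem ends in a vowel (*dozife*, *denu*, *buli*).
Since the final sound of *ei* is /i/ (a vowel), it takes -zaf, giving *eizaf*.
Since the final sound of *ikdinov* is /v/ (a non-sibilant consonant), it takes -bab, giving *ikdinovbab*.
Since the final sound of *amgetos* is /s/ (a sibilant), it takes -a, giving *amgetosa*.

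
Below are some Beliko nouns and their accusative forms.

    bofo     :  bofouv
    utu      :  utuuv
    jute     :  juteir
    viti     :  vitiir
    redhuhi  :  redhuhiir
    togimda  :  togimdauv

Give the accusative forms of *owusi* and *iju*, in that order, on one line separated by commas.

Looking at the last vowel of each stem: -ir when the last vowel of the stem is a front vowel (*jute*, *viti*, *redhuhi*); -uv when the last vowel of the stem is a back vowel (*bofo*, *utu*, *togimda*).
*owusi*: last vowel = /i/, a front vowel → -ir → *owusiir*.
*iju* — last vowel /u/ (a back vowel) → -uv → *ijuuv*.

owusiir, ijuuv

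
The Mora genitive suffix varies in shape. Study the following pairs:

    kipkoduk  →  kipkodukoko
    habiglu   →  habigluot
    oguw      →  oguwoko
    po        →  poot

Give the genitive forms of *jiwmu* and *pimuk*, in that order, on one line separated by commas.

jiwmuot, pimukoko

The suffix is conditioned by the final sound: -oko when the stem ends in a consonant (*kipkoduk*, *oguw*); -ot when the stem ends in a vowel (*habiglu*, *po*).
*jiwmu*: final sound = /u/, a vowel → -ot → *jiwmuot*.
*pimuk*: final sound = /k/, a consonant → -oko → *pimukoko*.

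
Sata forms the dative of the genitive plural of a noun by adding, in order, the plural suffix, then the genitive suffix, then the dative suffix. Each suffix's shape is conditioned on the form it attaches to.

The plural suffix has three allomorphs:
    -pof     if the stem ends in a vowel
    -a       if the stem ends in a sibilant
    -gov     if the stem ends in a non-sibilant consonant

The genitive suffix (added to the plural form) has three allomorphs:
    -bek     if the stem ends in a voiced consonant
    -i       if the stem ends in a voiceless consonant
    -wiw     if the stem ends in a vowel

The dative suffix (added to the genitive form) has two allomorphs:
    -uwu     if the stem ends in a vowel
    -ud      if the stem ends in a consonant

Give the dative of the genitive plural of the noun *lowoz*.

*lowoz*: final sound = /z/, a sibilant → -a → *lowoza*.
The final sound of the plural form *lowoza* is /a/, which is a vowel, so the genitive suffix is -wiw, giving *lowozawiw*.
The genitive form *lowozawiw*: final sound = /w/, a consonant → -ud → *lowozawiwud*.

lowozawiwud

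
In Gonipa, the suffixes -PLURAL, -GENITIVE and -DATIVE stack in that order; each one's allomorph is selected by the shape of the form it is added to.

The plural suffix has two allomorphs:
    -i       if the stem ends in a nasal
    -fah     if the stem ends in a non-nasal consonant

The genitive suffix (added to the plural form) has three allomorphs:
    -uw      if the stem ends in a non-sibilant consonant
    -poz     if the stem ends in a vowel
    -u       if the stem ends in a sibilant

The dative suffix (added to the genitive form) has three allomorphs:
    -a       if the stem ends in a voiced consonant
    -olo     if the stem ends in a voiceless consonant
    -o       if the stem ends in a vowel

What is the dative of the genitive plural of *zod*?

zodfahuwa

*zod*: final consonant = /d/, non-nasal → -fah → *zodfah*.
The final sound of the plural form *zodfah* is /h/, which is a non-sibilant consonant, so the genitive suffix is -uw, giving *zodfahuw*.
The final sound of the genitive form *zodfahuw* is /w/, which is a voiced consonant, so the dative suffix is -a, giving *zodfahuwa*.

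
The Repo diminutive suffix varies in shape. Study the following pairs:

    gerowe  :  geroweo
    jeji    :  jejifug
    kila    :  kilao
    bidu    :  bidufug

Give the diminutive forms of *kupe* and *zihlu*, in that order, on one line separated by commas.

kupeo, zihlufug

Looking at the last vowel of each stem: -fug when the last vowel of the stem is a high vowel (*jeji*, *bidu*); -o when the last vowel of the stem is a non-high vowel (*gerowe*, *kila*).
*kupe* — last vowel /e/ (a non-high vowel) → -o → *kupeo*.
*zihlu* — last vowel /u/ (a high vowel) → -fug → *zihlufug*.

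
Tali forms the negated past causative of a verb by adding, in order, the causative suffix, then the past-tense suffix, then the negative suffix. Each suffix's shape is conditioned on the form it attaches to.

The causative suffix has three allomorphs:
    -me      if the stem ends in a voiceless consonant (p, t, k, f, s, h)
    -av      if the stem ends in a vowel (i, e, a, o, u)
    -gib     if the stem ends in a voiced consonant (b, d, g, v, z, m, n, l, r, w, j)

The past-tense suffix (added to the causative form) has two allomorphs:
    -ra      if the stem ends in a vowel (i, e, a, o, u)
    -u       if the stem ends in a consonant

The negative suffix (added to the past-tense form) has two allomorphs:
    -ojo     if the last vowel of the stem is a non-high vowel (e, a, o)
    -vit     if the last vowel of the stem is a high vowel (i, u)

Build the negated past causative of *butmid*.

*butmid*: final sound = /d/, a voiced consonant → -gib → *butmidgib*.
Since the final sound of the causative form *butmidgib* is /b/ (a consonant), it takes -u, giving *butmidgibu*.
Since the last vowel of the past-tense form *butmidgibu* is /u/ (a high vowel), it takes -vit, giving *butmidgibuvit*.

butmidgibuvit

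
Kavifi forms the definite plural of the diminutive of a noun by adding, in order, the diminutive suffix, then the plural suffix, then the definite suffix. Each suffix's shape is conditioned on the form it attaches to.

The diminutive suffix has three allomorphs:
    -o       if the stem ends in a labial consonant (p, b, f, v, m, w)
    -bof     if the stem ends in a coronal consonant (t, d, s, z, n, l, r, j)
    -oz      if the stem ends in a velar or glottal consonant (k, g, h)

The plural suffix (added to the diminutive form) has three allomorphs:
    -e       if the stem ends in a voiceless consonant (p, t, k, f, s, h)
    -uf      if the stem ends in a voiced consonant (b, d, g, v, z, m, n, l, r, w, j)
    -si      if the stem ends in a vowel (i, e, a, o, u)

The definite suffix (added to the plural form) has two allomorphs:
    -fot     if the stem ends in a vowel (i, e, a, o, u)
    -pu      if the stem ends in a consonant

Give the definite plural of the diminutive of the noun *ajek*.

*ajek*: final consonant = /k/, velar/glottal → -oz → *ajekoz*.
The diminutive form *ajekoz*: final sound = /z/, a voiced consonant → -uf → *ajekozuf*.
The final sound of the plural form *ajekozuf* is /f/, which is a consonant, so the definite suffix is -pu, giving *ajekozufpu*.

ajekozufpu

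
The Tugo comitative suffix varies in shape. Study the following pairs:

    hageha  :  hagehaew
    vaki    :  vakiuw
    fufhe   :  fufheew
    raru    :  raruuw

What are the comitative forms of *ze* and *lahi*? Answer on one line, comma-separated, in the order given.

zeew, lahiuw

The suffix is conditioned by the last vowel: -uw when the last vowel of the stem is a high vowel (*vaki*, *raru*); -ew when the last vowel of the stem is a non-high vowel (*hageha*, *fufhe*).
*ze* — last vowel /e/ (a non-high vowel) → -ew → *zeew*.
*lahi* — last vowel /i/ (a high vowel) → -uw → *lahiuw*.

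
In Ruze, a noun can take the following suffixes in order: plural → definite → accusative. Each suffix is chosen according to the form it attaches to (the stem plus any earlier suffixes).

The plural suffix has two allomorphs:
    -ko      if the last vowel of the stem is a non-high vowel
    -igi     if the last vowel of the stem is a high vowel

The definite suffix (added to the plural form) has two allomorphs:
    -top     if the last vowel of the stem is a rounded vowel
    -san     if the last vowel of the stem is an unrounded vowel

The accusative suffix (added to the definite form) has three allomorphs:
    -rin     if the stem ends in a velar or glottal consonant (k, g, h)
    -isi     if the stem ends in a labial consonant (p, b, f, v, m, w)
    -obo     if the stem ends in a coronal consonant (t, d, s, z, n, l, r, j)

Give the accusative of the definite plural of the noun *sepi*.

Since the last vowel of *sepi* is /i/ (a high vowel), it takes -igi, giving *sepiigi*.
The plural form *sepiigi*: last vowel = /i/, an unrounded vowel → -san → *sepiigisan*.
Since the final consonant of the definite form *sepiigisan* is /n/ (coronal), it takes -obo, giving *sepiigisanobo*.

sepiigisanobo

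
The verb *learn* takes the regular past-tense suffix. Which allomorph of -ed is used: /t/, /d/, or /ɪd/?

The stem *learn* ends in a voiced sound other than /d/.
The -ed suffix is realized as /ɪd/ after /t, d/; as /t/ after other voiceless consonants; and as /d/ after other voiced sounds.
So -ed on *learn* is pronounced /d/.

/d/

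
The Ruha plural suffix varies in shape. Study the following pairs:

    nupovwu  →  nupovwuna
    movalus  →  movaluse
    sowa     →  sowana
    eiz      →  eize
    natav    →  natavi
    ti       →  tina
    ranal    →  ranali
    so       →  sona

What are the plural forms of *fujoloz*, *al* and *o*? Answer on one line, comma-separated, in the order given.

fujoloze, ali, ona

The suffix is conditioned by the final sound: -e when the stem ends in a sibilant (*movalus*, *eiz*); -i when the stem ends in a non-sibilant consonant (*natav*, *ranal*); -na when the stem ends in a vowel (*nupovwu*, *sowa*, *ti*, *so*).
Since the final sound of *fujoloz* is /z/ (a sibilant), it takes -e, giving *fujoloze*.
Since the final sound of *al* is /l/ (a non-sibilant consonant), it takes -i, giving *ali*.
*o*: final sound = /o/, a vowel → -na → *ona*.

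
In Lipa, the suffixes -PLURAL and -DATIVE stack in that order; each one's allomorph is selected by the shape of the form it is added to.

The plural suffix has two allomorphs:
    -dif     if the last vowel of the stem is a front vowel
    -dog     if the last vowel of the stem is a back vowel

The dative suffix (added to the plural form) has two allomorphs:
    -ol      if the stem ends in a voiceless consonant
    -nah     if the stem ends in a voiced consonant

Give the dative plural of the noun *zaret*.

The last vowel of *zaret* is /e/, which is a front vowel, so the plural suffix is -dif, giving *zaretdif*.
The final consonant of the plural form *zaretdif* is /f/, which is voiceless, so the dative suffix is -ol, giving *zaretdifol*.

zaretdifol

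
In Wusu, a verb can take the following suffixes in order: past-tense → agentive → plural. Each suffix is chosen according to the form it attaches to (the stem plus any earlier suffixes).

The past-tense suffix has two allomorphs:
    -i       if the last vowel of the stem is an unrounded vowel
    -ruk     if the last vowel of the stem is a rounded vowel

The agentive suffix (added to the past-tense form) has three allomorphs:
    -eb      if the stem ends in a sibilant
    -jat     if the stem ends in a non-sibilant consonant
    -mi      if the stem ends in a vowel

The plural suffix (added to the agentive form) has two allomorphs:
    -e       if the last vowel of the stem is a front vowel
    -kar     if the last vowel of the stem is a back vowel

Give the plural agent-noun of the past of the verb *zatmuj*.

zatmujrukjatkar

*zatmuj* — last vowel /u/ (a rounded vowel) → -ruk → *zatmujruk*.
The past-tense form *zatmujruk*: final sound = /k/, a non-sibilant consonant → -jat → *zatmujrukjat*.
The agentive form *zatmujrukjat*: last vowel = /a/, a back vowel → -kar → *zatmujrukjatkar*.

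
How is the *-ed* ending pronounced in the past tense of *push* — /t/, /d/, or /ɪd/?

The stem *push* ends in a voiceless consonant other than /t/.
The -ed suffix is realized as /ɪd/ after /t, d/; as /t/ after other voiceless consonants; and as /d/ after other voiced sounds.
So -ed on *push* is pronounced /t/.

/t/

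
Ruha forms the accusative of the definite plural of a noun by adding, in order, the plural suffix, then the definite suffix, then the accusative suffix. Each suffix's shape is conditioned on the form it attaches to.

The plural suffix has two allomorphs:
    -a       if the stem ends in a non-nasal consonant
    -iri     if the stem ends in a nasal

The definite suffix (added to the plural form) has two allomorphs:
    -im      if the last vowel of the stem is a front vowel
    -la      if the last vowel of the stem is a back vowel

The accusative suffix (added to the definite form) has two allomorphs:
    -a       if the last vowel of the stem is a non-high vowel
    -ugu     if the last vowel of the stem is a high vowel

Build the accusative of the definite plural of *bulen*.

*bulen* — final consonant /n/ (a nasal) → -iri → *buleniri*.
The plural form *buleniri* — last vowel /i/ (a front vowel) → -im → *buleniriim*.
The definite form *buleniriim*: last vowel = /i/, a high vowel → -ugu → *buleniriimugu*.

buleniriimugu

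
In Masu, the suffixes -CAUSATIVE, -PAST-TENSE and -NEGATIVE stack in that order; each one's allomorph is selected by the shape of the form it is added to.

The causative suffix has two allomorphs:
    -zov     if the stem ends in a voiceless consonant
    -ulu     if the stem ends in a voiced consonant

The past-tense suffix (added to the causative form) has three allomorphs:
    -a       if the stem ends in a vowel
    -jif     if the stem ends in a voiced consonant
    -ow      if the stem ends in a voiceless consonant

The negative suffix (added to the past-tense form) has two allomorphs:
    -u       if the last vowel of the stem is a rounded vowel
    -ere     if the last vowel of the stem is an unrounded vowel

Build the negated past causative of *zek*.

zekzovjifere

The final consonant of *zek* is /k/, which is voiceless, so the causative suffix is -zov, giving *zekzov*.
The final sound of the causative form *zekzov* is /v/, which is a voiced consonant, so the past-tense suffix is -jif, giving *zekzovjif*.
Since the last vowel of the past-tense form *zekzovjif* is /i/ (an unrounded vowel), it takes -ere, giving *zekzovjifere*.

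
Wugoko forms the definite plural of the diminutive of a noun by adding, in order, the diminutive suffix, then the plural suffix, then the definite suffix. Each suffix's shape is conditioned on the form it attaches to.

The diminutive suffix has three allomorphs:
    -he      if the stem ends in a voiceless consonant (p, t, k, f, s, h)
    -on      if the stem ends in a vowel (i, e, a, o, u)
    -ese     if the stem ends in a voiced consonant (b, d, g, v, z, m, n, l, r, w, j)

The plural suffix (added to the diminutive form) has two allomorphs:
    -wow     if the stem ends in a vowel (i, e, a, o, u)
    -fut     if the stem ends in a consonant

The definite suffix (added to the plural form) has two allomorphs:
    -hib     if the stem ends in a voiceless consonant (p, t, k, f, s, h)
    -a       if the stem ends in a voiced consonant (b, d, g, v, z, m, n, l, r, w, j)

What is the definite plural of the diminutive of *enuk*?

*enuk* — final sound /k/ (a voiceless consonant) → -he → *enukhe*.
The final sound of the diminutive form *enukhe* is /e/, which is a vowel, so the plural suffix is -wow, giving *enukhewow*.
Since the final consonant of the plural form *enukhewow* is /w/ (voiced), it takes -a, giving *enukhewowa*.

enukhewowa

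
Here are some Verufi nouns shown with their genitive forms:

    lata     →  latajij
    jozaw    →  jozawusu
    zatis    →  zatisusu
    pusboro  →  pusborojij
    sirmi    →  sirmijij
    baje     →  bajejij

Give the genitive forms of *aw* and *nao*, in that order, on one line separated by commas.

awusu, naojij

The pattern is consonant vs. vowel: -usu when the stem ends in a consonant (*jozaw*, *zatis*); -jij when the stem ends in a vowel (*lata*, *pusboro*, *sirmi*, *baje*).
*aw*: final sound = /w/, a consonant → -usu → *awusu*.
The final sound of *nao* is /o/, which is a vowel, so the suffix is -jij, giving *naojij*.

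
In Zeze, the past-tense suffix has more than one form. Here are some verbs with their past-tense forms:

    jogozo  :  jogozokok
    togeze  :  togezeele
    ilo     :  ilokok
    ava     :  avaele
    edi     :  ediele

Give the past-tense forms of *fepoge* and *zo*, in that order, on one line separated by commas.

Looking at the last vowel of each stem: -kok when the last vowel of the stem is a rounded vowel (*jogozo*, *ilo*); -ele when the last vowel of the stem is an unrounded vowel (*togeze*, *ava*, *edi*).
*fepoge*: last vowel = /e/, an unrounded vowel → -ele → *fepogeele*.
The last vowel of *zo* is /o/, which is a rounded vowel, so the suffix is -kok, giving *zokok*.

fepogeele, zokok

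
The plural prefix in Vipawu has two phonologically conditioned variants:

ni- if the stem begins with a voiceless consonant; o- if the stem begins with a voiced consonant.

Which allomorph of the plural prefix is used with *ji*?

The first consonant of *ji* is /j/, which is voiced, so the prefix is o-.

o-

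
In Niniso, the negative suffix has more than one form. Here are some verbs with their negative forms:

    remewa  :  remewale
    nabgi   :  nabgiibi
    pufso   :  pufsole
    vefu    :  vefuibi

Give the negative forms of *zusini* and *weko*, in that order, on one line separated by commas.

The alternation tracks the last vowel of the stem — -ibi when the last vowel of the stem is a high vowel (*nabgi*, *vefu*); -le when the last vowel of the stem is a non-high vowel (*remewa*, *pufso*).
The last vowel of *zusini* is /i/, which is a high vowel, so the suffix is -ibi, giving *zusiniibi*.
Since the last vowel of *weko* is /o/ (a non-high vowel), it takes -le, giving *wekole*.

zusiniibi, wekole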